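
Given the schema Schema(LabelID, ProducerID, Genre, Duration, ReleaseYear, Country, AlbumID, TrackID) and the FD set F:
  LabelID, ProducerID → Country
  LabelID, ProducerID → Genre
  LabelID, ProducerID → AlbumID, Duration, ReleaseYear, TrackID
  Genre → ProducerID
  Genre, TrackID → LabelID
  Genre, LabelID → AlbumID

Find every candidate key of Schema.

{Genre, LabelID}, {Genre, TrackID}, {LabelID, ProducerID}

{Genre, LabelID}⁺ = {AlbumID, Country, Duration, Genre, LabelID, ProducerID, ReleaseYear, TrackID} — all of the relation — so {Genre, LabelID} is a candidate key.
{Genre, TrackID}⁺ = {AlbumID, Country, Duration, Genre, LabelID, ProducerID, ReleaseYear, TrackID} — all of the relation — so {Genre, TrackID} is a candidate key.
{LabelID, ProducerID}⁺ = {AlbumID, Country, Duration, Genre, LabelID, ProducerID, ReleaseYear, TrackID} — all of the relation — so {LabelID, ProducerID} is a candidate key.
No proper subset of any of these is a key, and no other minimal superkey exists.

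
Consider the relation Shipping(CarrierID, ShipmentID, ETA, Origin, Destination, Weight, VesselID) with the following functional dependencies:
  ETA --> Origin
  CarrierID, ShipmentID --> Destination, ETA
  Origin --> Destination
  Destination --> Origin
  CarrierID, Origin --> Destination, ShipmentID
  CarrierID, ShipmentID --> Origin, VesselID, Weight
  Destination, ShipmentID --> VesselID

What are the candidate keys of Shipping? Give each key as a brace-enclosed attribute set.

Attributes never on any right-hand side: {CarrierID} — every candidate key must contain it.
{CarrierID, Destination}⁺ = {CarrierID, Destination, ETA, Origin, ShipmentID, VesselID, Weight} — all of the relation — so {CarrierID, Destination} is a candidate key.
{CarrierID, ETA}⁺ = {CarrierID, Destination, ETA, Origin, ShipmentID, VesselID, Weight} — all of the relation — so {CarrierID, ETA} is a candidate key.
{CarrierID, Origin}⁺ = {CarrierID, Destination, ETA, Origin, ShipmentID, VesselID, Weight} — all of the relation — so {CarrierID, Origin} is a candidate key.
{CarrierID, ShipmentID}⁺ = {CarrierID, Destination, ETA, Origin, ShipmentID, VesselID, Weight} — all of the relation — so {CarrierID, ShipmentID} is a candidate key.
Any other superkey properly contains one of these, so there are no further candidate keys.

{CarrierID, Destination}, {CarrierID, ETA}, {CarrierID, Origin}, {CarrierID, ShipmentID}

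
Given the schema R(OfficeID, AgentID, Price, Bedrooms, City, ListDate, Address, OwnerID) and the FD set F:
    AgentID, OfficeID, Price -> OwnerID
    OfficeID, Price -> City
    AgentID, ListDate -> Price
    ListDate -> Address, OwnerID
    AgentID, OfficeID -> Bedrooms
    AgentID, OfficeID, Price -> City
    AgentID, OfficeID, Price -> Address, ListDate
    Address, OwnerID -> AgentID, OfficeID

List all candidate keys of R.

{Address, OwnerID, Price}, {AgentID, OfficeID, Price}, {ListDate}

Closure of {ListDate} is {Address, AgentID, Bedrooms, City, ListDate, OfficeID, OwnerID, Price}, the whole schema; {ListDate} is a candidate key.
Closure of {Address, OwnerID, Price} is {Address, AgentID, Bedrooms, City, ListDate, OfficeID, OwnerID, Price}, the whole schema; {Address, OwnerID, Price} is a candidate key.
Closure of {AgentID, OfficeID, Price} is {Address, AgentID, Bedrooms, City, ListDate, OfficeID, OwnerID, Price}, the whole schema; {AgentID, OfficeID, Price} is a candidate key.
These are minimal and exhaustive — every other superkey contains one of them.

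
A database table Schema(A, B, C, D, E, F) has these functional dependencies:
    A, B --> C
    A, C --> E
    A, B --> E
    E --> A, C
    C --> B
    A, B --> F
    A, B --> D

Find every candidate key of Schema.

{E}⁺ = {A, B, C, D, E, F}, which is every attribute, so {E} is a candidate key.
{A, B}⁺ = {A, B, C, D, E, F}, which is every attribute, so {A, B} is a candidate key.
{A, C}⁺ = {A, B, C, D, E, F}, which is every attribute, so {A, C} is a candidate key.
Any other superkey properly contains one of these, so there are no further candidate keys.

{A, B}, {A, C}, {E}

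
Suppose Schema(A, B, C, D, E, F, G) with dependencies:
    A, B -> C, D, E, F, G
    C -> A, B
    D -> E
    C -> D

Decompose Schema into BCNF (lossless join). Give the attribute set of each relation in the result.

{A, B, C, D, F, G}; {D, E}

Candidate keys of the original relation: {A, B}, {C}.
Within {A, B, C, D, E, F, G}: {D}⁺ ∩ {A, B, C, D, E, F, G} = {D, E}, not the whole set, so D -> E violates BCNF; decompose into {D, E} and {A, B, C, D, F, G}.
{D, E} has no BCNF violation.
{A, B, C, D, F, G} has no BCNF violation.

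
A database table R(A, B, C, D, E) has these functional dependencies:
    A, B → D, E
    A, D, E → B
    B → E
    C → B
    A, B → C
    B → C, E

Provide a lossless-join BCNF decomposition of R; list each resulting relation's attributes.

Candidate keys of the original relation: {A, B}, {A, C}, {A, D, E}.
{A, B, C, D, E}: {B} determines {B, C, E} here but is not a superkey — split on B → C, E, giving {B, C, E} and {A, B, D}.
{B, C, E} has no BCNF violation.
{A, B, D} has no BCNF violation.

{A, B, D}; {B, C, E}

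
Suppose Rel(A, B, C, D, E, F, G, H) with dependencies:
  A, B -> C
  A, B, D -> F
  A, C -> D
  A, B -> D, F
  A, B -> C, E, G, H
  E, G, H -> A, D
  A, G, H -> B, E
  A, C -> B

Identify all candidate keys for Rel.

{A, B}, {A, C}, {A, G, H}, {E, G, H}

{A, B}⁺ = {A, B, C, D, E, F, G, H} — all of the relation — so {A, B} is a candidate key.
{A, C}⁺ = {A, B, C, D, E, F, G, H} — all of the relation — so {A, C} is a candidate key.
{A, G, H}⁺ = {A, B, C, D, E, F, G, H} — all of the relation — so {A, G, H} is a candidate key.
{E, G, H}⁺ = {A, B, C, D, E, F, G, H} — all of the relation — so {E, G, H} is a candidate key.
Any other superkey properly contains one of these, so there are no further candidate keys.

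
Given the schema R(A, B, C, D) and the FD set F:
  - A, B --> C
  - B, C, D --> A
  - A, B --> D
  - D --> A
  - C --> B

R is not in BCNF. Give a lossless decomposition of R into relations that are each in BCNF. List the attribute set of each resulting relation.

{A, D}; {B, C}; {C, D}

Candidate keys of the original relation: {A, B}, {A, C}, {B, D}, {C, D}.
In {A, B, C, D}, {D} is not a superkey ({D}⁺ restricted to this set is {A, D}), so split on D --> A into {A, D} and {B, C, D}.
{A, D} has no BCNF violation.
In {B, C, D}, {C} is not a superkey ({C}⁺ restricted to this set is {B, C}), so split on C --> B into {B, C} and {C, D}.
{B, C} has no BCNF violation.
{C, D} has no BCNF violation.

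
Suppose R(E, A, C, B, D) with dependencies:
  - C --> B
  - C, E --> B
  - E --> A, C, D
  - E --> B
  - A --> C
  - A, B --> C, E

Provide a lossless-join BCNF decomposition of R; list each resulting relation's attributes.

{A, C, D, E}; {B, C}

Candidate keys of the original relation: {A}, {E}.
{A, B, C, D, E}: {C} determines {B, C} here but is not a superkey — split on C --> B, giving {B, C} and {A, C, D, E}.
{B, C}: every determinant is a superkey — BCNF.
{A, C, D, E}: every determinant is a superkey — BCNF.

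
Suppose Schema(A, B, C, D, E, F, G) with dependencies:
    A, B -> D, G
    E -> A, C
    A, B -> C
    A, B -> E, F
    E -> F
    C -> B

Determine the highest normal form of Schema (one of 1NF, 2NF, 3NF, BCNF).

Candidate keys: {A, B}, {A, C}, {E}. Prime attributes: {A, B, C, E}.
C -> B: {C}⁺ = {B, C}, which is not all of the attributes, so the left side is not a superkey — BCNF is violated.
But every attribute on its right side ({B}) is prime, and the same holds for every other non-superkey FD, so 3NF still holds.

3NF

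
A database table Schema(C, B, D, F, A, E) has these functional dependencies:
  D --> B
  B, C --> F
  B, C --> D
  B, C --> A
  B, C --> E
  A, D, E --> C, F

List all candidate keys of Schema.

Closure of {B, C} is {A, B, C, D, E, F}, the whole schema; {B, C} is a candidate key.
Closure of {C, D} is {A, B, C, D, E, F}, the whole schema; {C, D} is a candidate key.
Closure of {A, D, E} is {A, B, C, D, E, F}, the whole schema; {A, D, E} is a candidate key.
These are minimal and exhaustive — every other superkey contains one of them.

{A, D, E}, {B, C}, {C, D}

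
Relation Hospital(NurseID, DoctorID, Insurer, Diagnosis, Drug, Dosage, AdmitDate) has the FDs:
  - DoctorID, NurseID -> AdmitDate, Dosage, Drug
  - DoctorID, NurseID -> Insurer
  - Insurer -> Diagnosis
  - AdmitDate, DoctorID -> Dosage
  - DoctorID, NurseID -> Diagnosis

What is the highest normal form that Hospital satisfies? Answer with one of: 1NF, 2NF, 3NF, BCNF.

2NF

Candidate key: {DoctorID, NurseID}. Prime attributes: {DoctorID, NurseID}.
Insurer -> Diagnosis breaks BCNF: {Insurer}⁺ = {Diagnosis, Insurer}, so {Insurer} is not a superkey.
Insurer -> Diagnosis determines the non-prime attribute {Diagnosis} from a non-superkey — 3NF is violated.
No proper subset of a key has a non-prime attribute in its closure, so there is no partial dependency; 2NF holds.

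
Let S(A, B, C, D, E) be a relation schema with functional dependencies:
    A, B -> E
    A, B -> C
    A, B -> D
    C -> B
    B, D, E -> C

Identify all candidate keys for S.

Attributes never on any right-hand side: {A} — every candidate key must contain it.
{A, B}⁺ = {A, B, C, D, E}, which is every attribute, so {A, B} is a candidate key.
{A, C}⁺ = {A, B, C, D, E}, which is every attribute, so {A, C} is a candidate key.
These are minimal and exhaustive — every other superkey contains one of them.

{A, B}, {A, C}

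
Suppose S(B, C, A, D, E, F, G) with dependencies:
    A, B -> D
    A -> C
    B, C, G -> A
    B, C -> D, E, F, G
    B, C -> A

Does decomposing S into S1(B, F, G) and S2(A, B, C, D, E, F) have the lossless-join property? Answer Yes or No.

No

The shared attributes are {B, F} and {B, F}⁺ = {B, F}.
The closure covers neither S1 nor S2 entirely; the join is not lossless.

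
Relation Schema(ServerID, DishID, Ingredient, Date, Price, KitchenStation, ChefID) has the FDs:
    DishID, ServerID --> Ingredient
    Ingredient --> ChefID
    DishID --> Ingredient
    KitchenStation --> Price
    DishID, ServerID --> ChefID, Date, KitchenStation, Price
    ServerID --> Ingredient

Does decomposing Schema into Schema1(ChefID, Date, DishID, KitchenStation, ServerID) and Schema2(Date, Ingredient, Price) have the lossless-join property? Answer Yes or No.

No

Common attributes: {Date}; their closure is {Date}.
The closure covers neither Schema1 nor Schema2 entirely; the join is not lossless.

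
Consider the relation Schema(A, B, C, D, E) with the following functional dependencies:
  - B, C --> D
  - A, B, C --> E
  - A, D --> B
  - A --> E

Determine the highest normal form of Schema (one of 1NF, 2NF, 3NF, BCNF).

Candidate keys: {A, B, C}, {A, C, D}. Prime attributes: {A, B, C, D}.
B, C --> D: {B, C}⁺ = {B, C, D}, which is not all of the attributes, so the left side is not a superkey — BCNF is violated.
Because {E} is non-prime and the left side of A --> E is not a superkey, the relation is not in 3NF.
{A} is a proper subset of the key {A, B, C}, and {A}⁺ contains the non-prime attribute {E} — a partial dependency, so 2NF is violated.

1NF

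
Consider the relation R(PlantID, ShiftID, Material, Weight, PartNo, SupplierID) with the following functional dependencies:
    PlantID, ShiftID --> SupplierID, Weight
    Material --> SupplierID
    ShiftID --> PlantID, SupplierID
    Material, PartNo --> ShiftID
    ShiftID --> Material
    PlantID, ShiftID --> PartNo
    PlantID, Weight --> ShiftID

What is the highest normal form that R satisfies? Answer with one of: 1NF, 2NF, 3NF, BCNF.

Candidate keys: {Material, PartNo}, {PlantID, Weight}, {ShiftID}. Prime attributes: {Material, PartNo, PlantID, ShiftID, Weight}.
Material --> SupplierID breaks BCNF: {Material}⁺ = {Material, SupplierID}, so {Material} is not a superkey.
Because {SupplierID} is non-prime and the left side of Material --> SupplierID is not a superkey, the relation is not in 3NF.
Since {Material} ⊂ {Material, PartNo} and {Material}⁺ ⊇ {SupplierID} with {SupplierID} non-prime, there is a partial dependency; 2NF fails.

1NF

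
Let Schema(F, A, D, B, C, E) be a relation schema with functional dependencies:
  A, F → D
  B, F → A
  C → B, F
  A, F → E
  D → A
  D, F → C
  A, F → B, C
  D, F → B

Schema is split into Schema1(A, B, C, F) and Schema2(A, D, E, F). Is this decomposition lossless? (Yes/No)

Yes

The shared attributes are {A, F} and {A, F}⁺ = {A, B, C, D, E, F}.
Since Schema1 ⊆ {A, B, C, D, E, F}, the intersection is a superkey of Schema1; the decomposition is lossless.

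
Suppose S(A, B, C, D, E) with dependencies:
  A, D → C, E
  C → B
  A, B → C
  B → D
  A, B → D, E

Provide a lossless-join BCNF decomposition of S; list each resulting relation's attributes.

Candidate keys of the original relation: {A, B}, {A, C}, {A, D}.
In {A, B, C, D, E}, {C} is not a superkey ({C}⁺ restricted to this set is {B, C, D}), so split on C → B, D into {B, C, D} and {A, C, E}.
In {B, C, D}, {B} is not a superkey ({B}⁺ restricted to this set is {B, D}), so split on B → D into {B, D} and {B, C}.
{B, D}: every determinant is a superkey — BCNF.
{B, C}: every determinant is a superkey — BCNF.
{A, C, E}: every determinant is a superkey — BCNF.

{A, C, E}; {B, C}; {B, D}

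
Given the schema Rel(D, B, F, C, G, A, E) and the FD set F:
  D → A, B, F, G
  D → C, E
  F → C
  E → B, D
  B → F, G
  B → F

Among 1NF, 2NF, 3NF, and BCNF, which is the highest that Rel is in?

Candidate keys: {D}, {E}. Prime attributes: {D, E}.
F → C: {F}⁺ = {C, F}, which is not all of the attributes, so the left side is not a superkey — BCNF is violated.
F → C has non-prime {C} on the right and a non-superkey on the left, so 3NF fails.
All keys have size 1, which rules out partial dependencies — 2NF is satisfied.

2NF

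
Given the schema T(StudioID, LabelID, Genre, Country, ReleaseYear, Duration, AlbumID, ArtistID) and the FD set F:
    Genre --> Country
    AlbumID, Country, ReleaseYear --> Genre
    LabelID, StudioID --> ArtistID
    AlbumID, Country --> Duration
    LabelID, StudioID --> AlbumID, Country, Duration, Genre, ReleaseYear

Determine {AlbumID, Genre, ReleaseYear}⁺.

Start with {AlbumID, Genre, ReleaseYear}.
Genre --> Country applies; add {Country} → now {AlbumID, Country, Genre, ReleaseYear}.
AlbumID, Country --> Duration applies; add {Duration} → now {AlbumID, Country, Duration, Genre, ReleaseYear}.
No further FD applies.

{AlbumID, Country, Duration, Genre, ReleaseYear}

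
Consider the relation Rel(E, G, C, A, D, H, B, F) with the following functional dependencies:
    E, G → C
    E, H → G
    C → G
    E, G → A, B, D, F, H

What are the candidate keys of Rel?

No FD produces {E}, so it must be in every candidate key.
{C, E}⁺ = {A, B, C, D, E, F, G, H} — all of the relation — so {C, E} is a candidate key.
{E, G}⁺ = {A, B, C, D, E, F, G, H} — all of the relation — so {E, G} is a candidate key.
{E, H}⁺ = {A, B, C, D, E, F, G, H} — all of the relation — so {E, H} is a candidate key.
Any other superkey properly contains one of these, so there are no further candidate keys.

{C, E}, {E, G}, {E, H}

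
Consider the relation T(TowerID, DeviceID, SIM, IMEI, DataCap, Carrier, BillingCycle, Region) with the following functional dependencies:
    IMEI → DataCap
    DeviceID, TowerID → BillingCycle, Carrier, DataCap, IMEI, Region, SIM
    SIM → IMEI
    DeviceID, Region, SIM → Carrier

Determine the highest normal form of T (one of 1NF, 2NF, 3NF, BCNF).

Candidate key: {DeviceID, TowerID}. Prime attributes: {DeviceID, TowerID}.
IMEI → DataCap: {IMEI}⁺ = {DataCap, IMEI}, which is not all of the attributes, so the left side is not a superkey — BCNF is violated.
IMEI → DataCap determines the non-prime attribute {DataCap} from a non-superkey — 3NF is violated.
No non-prime attribute depends on a proper subset of any candidate key, so 2NF holds.

2NF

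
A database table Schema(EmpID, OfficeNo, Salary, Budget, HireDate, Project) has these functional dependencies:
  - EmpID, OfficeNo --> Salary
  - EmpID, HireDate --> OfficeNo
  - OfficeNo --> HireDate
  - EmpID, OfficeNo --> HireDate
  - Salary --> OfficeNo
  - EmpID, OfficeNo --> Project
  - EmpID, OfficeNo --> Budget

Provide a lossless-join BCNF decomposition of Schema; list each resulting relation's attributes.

Candidate keys of the original relation: {EmpID, HireDate}, {EmpID, OfficeNo}, {EmpID, Salary}.
Within {Budget, EmpID, HireDate, OfficeNo, Project, Salary}: {OfficeNo}⁺ ∩ {Budget, EmpID, HireDate, OfficeNo, Project, Salary} = {HireDate, OfficeNo}, not the whole set, so OfficeNo --> HireDate violates BCNF; decompose into {HireDate, OfficeNo} and {Budget, EmpID, OfficeNo, Project, Salary}.
{HireDate, OfficeNo}: every determinant is a superkey — BCNF.
Within {Budget, EmpID, OfficeNo, Project, Salary}: {Salary}⁺ ∩ {Budget, EmpID, OfficeNo, Project, Salary} = {OfficeNo, Salary}, not the whole set, so Salary --> OfficeNo violates BCNF; decompose into {OfficeNo, Salary} and {Budget, EmpID, Project, Salary}.
{OfficeNo, Salary}: every determinant is a superkey — BCNF.
{Budget, EmpID, Project, Salary}: every determinant is a superkey — BCNF.

{Budget, EmpID, Project, Salary}; {HireDate, OfficeNo}; {OfficeNo, Salary}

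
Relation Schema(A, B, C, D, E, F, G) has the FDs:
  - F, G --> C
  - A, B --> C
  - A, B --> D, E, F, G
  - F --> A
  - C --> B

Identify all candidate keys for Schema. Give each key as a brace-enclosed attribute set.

{A, B}⁺ = {A, B, C, D, E, F, G} — all of the relation — so {A, B} is a candidate key.
{A, C}⁺ = {A, B, C, D, E, F, G} — all of the relation — so {A, C} is a candidate key.
{B, F}⁺ = {A, B, C, D, E, F, G} — all of the relation — so {B, F} is a candidate key.
{C, F}⁺ = {A, B, C, D, E, F, G} — all of the relation — so {C, F} is a candidate key.
{F, G}⁺ = {A, B, C, D, E, F, G} — all of the relation — so {F, G} is a candidate key.
These are minimal and exhaustive — every other superkey contains one of them.

{A, B}, {A, C}, {B, F}, {C, F}, {F, G}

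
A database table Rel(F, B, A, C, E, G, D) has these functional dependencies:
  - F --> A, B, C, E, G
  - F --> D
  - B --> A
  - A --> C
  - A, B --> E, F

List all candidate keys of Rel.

{B}⁺ = {A, B, C, D, E, F, G} — all of the relation — so {B} is a candidate key.
{F}⁺ = {A, B, C, D, E, F, G} — all of the relation — so {F} is a candidate key.
Any other superkey properly contains one of these, so there are no further candidate keys.

{B}, {F}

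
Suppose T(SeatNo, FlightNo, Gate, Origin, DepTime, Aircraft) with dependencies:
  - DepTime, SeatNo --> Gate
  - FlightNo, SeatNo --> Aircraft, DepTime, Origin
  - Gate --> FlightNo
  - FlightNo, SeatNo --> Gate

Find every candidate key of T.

Attributes never on any right-hand side: {SeatNo} — every candidate key must contain it.
{DepTime, SeatNo}⁺ = {Aircraft, DepTime, FlightNo, Gate, Origin, SeatNo} — all of the relation — so {DepTime, SeatNo} is a candidate key.
{FlightNo, SeatNo}⁺ = {Aircraft, DepTime, FlightNo, Gate, Origin, SeatNo} — all of the relation — so {FlightNo, SeatNo} is a candidate key.
{Gate, SeatNo}⁺ = {Aircraft, DepTime, FlightNo, Gate, Origin, SeatNo} — all of the relation — so {Gate, SeatNo} is a candidate key.
These are minimal and exhaustive — every other superkey contains one of them.

{DepTime, SeatNo}, {FlightNo, SeatNo}, {Gate, SeatNo}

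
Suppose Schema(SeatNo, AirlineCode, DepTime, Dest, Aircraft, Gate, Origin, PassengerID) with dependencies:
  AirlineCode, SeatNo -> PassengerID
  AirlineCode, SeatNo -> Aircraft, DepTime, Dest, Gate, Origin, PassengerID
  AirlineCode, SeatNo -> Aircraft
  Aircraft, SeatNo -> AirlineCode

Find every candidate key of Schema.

Attributes never on any right-hand side: {SeatNo} — every candidate key must contain it.
{Aircraft, SeatNo} is a candidate key since {Aircraft, SeatNo}⁺ = {Aircraft, AirlineCode, DepTime, Dest, Gate, Origin, PassengerID, SeatNo} covers every attribute.
{AirlineCode, SeatNo} is a candidate key since {AirlineCode, SeatNo}⁺ = {Aircraft, AirlineCode, DepTime, Dest, Gate, Origin, PassengerID, SeatNo} covers every attribute.
No proper subset of any of these is a key, and no other minimal superkey exists.

{Aircraft, SeatNo}, {AirlineCode, SeatNo}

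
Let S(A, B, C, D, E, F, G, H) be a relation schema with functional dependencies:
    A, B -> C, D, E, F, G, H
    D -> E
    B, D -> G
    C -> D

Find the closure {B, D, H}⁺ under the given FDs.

{B, D, E, G, H}

Start with {B, D, H}.
D -> E applies; add {E} → now {B, D, E, H}.
B, D -> G applies; add {G} → now {B, D, E, G, H}.
No further FD applies.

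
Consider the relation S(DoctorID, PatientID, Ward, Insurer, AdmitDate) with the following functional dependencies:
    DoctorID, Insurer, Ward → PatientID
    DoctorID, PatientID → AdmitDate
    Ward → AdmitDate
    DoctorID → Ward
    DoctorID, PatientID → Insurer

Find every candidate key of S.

{DoctorID, Insurer}, {DoctorID, PatientID}

{DoctorID} never appears on the right of any FD, so every key must include it.
{DoctorID, Insurer}⁺ = {AdmitDate, DoctorID, Insurer, PatientID, Ward}, which is every attribute, so {DoctorID, Insurer} is a candidate key.
{DoctorID, PatientID}⁺ = {AdmitDate, DoctorID, Insurer, PatientID, Ward}, which is every attribute, so {DoctorID, PatientID} is a candidate key.
Any other superkey properly contains one of these, so there are no further candidate keys.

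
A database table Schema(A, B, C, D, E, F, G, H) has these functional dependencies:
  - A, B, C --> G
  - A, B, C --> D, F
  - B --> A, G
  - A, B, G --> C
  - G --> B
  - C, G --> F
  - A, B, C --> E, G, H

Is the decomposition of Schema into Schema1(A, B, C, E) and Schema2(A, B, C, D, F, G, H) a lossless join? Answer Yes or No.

Yes

Common attributes: {A, B, C}; their closure is {A, B, C, D, E, F, G, H}.
Schema1 is contained in that closure, so Schema1 ∩ Schema2 --> Schema1 holds and the join is lossless.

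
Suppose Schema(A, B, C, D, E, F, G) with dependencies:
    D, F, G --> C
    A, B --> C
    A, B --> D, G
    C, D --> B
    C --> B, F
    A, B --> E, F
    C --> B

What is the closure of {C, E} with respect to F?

{B, C, E, F}

Start with {C, E}.
C --> B, F applies; add {B, F} → now {B, C, E, F}.
No further FD applies.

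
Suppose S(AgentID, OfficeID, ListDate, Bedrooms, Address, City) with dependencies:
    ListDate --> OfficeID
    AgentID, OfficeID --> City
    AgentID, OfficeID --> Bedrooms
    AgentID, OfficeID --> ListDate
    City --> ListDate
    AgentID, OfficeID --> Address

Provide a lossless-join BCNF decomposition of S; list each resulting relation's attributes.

{Address, AgentID, Bedrooms, City}; {City, ListDate}; {ListDate, OfficeID}

Candidate keys of the original relation: {AgentID, City}, {AgentID, ListDate}, {AgentID, OfficeID}.
In {Address, AgentID, Bedrooms, City, ListDate, OfficeID}, {ListDate} is not a superkey ({ListDate}⁺ restricted to this set is {ListDate, OfficeID}), so split on ListDate --> OfficeID into {ListDate, OfficeID} and {Address, AgentID, Bedrooms, City, ListDate}.
{ListDate, OfficeID} has no BCNF violation.
In {Address, AgentID, Bedrooms, City, ListDate}, {City} is not a superkey ({City}⁺ restricted to this set is {City, ListDate}), so split on City --> ListDate into {City, ListDate} and {Address, AgentID, Bedrooms, City}.
{City, ListDate} has no BCNF violation.
{Address, AgentID, Bedrooms, City} has no BCNF violation.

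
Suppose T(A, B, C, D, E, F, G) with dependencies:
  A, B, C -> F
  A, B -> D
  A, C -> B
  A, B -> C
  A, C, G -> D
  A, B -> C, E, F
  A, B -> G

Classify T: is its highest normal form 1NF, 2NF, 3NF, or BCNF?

BCNF

Candidate keys: {A, B}, {A, C}. Prime attributes: {A, B, C}.
Each dependency's left side is a superkey — BCNF holds.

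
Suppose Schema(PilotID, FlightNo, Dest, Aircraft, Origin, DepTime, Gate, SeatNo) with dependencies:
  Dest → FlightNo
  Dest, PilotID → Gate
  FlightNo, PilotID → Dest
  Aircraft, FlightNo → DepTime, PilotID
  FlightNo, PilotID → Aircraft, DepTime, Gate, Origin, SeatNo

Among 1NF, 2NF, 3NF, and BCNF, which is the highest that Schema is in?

Candidate keys: {Aircraft, Dest}, {Aircraft, FlightNo}, {Dest, PilotID}, {FlightNo, PilotID}. Prime attributes: {Aircraft, Dest, FlightNo, PilotID}.
For Dest → FlightNo we have {Dest}⁺ = {Dest, FlightNo}; {Dest} is not a superkey, so BCNF fails.
Its right-hand attributes {FlightNo} are all prime, as are those of every other non-superkey FD — the relation is in 3NF.

3NF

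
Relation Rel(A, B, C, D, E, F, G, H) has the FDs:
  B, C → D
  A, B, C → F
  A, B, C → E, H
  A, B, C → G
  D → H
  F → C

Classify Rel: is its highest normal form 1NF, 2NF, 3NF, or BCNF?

Candidate keys: {A, B, C}, {A, B, F}. Prime attributes: {A, B, C, F}.
B, C → D: {B, C}⁺ = {B, C, D, H}, which is not all of the attributes, so the left side is not a superkey — BCNF is violated.
B, C → D has non-prime {D} on the right and a non-superkey on the left, so 3NF fails.
{B, C} is a proper subset of the key {A, B, C}, and {B, C}⁺ contains the non-prime attributes {D, H} — a partial dependency, so 2NF is violated.

1NF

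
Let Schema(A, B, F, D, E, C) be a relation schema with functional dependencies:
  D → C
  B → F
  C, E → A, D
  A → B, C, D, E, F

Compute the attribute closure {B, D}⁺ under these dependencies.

Start with {B, D}.
D → C applies; add {C} → now {B, C, D}.
B → F applies; add {F} → now {B, C, D, F}.
No further FD applies.

{B, C, D, F}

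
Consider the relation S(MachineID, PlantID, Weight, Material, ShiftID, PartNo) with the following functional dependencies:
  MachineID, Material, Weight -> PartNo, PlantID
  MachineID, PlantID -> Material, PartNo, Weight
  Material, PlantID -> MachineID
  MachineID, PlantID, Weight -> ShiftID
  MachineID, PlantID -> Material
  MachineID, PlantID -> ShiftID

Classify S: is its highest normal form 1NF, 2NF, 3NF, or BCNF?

Candidate keys: {MachineID, Material, Weight}, {MachineID, PlantID}, {Material, PlantID}. Prime attributes: {MachineID, Material, PlantID, Weight}.
Each dependency's left side is a superkey — BCNF holds.

BCNF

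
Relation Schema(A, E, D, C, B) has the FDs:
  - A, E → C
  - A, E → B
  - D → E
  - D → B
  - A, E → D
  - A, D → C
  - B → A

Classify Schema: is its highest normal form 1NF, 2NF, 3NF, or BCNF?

3NF

Candidate keys: {A, E}, {B, E}, {D}. Prime attributes: {A, B, D, E}.
B → A: {B}⁺ = {A, B}, which is not all of the attributes, so the left side is not a superkey — BCNF is violated.
Its right-hand attributes {A} are all prime, as are those of every other non-superkey FD — the relation is in 3NF.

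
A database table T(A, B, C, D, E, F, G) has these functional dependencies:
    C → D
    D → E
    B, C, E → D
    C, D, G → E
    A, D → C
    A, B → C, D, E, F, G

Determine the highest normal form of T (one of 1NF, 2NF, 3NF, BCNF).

Candidate key: {A, B}. Prime attributes: {A, B}.
For C → D we have {C}⁺ = {C, D, E}; {C} is not a superkey, so BCNF fails.
C → D determines the non-prime attribute {D} from a non-superkey — 3NF is violated.
No proper subset of a key has a non-prime attribute in its closure, so there is no partial dependency; 2NF holds.

2NF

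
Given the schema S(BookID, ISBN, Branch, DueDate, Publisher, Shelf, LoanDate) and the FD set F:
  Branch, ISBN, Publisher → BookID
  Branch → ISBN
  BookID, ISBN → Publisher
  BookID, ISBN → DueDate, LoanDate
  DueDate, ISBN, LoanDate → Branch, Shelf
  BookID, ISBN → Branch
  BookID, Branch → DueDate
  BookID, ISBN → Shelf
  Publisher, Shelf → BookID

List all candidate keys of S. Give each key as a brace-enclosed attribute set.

{BookID, Branch}⁺ = {BookID, Branch, DueDate, ISBN, LoanDate, Publisher, Shelf} — all of the relation — so {BookID, Branch} is a candidate key.
{BookID, ISBN}⁺ = {BookID, Branch, DueDate, ISBN, LoanDate, Publisher, Shelf} — all of the relation — so {BookID, ISBN} is a candidate key.
{Branch, Publisher}⁺ = {BookID, Branch, DueDate, ISBN, LoanDate, Publisher, Shelf} — all of the relation — so {Branch, Publisher} is a candidate key.
{ISBN, Publisher, Shelf}⁺ = {BookID, Branch, DueDate, ISBN, LoanDate, Publisher, Shelf} — all of the relation — so {ISBN, Publisher, Shelf} is a candidate key.
{DueDate, ISBN, LoanDate, Publisher}⁺ = {BookID, Branch, DueDate, ISBN, LoanDate, Publisher, Shelf} — all of the relation — so {DueDate, ISBN, LoanDate, Publisher} is a candidate key.
No proper subset of any of these is a key, and no other minimal superkey exists.

{BookID, Branch}, {BookID, ISBN}, {Branch, Publisher}, {DueDate, ISBN, LoanDate, Publisher}, {ISBN, Publisher, Shelf}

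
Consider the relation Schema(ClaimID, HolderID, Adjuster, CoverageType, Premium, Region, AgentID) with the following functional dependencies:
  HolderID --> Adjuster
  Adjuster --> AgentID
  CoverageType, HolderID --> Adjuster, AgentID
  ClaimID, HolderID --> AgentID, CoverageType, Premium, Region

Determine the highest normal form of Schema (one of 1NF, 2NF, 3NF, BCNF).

1NF

Candidate key: {ClaimID, HolderID}. Prime attributes: {ClaimID, HolderID}.
HolderID --> Adjuster breaks BCNF: {HolderID}⁺ = {Adjuster, AgentID, HolderID}, so {HolderID} is not a superkey.
HolderID --> Adjuster determines the non-prime attribute {Adjuster} from a non-superkey — 3NF is violated.
{HolderID} is a proper subset of the key {ClaimID, HolderID}, and {HolderID}⁺ contains the non-prime attributes {Adjuster, AgentID} — a partial dependency, so 2NF is violated.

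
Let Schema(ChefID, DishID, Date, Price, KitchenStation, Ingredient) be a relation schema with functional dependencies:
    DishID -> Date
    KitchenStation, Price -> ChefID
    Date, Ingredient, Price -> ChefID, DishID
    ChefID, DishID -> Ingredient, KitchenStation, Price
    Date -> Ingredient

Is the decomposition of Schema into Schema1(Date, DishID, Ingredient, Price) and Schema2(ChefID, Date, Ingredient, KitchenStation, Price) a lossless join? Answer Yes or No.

Schema1 ∩ Schema2 = {Date, Ingredient, Price}; its closure under F is {ChefID, Date, DishID, Ingredient, KitchenStation, Price}.
Since Schema1 ⊆ {ChefID, Date, DishID, Ingredient, KitchenStation, Price}, the intersection is a superkey of Schema1; the decomposition is lossless.

Yes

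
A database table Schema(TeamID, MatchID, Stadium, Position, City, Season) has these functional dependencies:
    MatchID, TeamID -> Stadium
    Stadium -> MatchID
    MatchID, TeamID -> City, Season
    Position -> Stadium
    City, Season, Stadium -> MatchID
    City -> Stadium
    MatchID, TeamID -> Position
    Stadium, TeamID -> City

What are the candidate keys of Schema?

Attributes never on any right-hand side: {TeamID} — every candidate key must contain it.
{City, TeamID}⁺ = {City, MatchID, Position, Season, Stadium, TeamID}, which is every attribute, so {City, TeamID} is a candidate key.
{MatchID, TeamID}⁺ = {City, MatchID, Position, Season, Stadium, TeamID}, which is every attribute, so {MatchID, TeamID} is a candidate key.
{Position, TeamID}⁺ = {City, MatchID, Position, Season, Stadium, TeamID}, which is every attribute, so {Position, TeamID} is a candidate key.
{Stadium, TeamID}⁺ = {City, MatchID, Position, Season, Stadium, TeamID}, which is every attribute, so {Stadium, TeamID} is a candidate key.
These are minimal and exhaustive — every other superkey contains one of them.

{City, TeamID}, {MatchID, TeamID}, {Position, TeamID}, {Stadium, TeamID}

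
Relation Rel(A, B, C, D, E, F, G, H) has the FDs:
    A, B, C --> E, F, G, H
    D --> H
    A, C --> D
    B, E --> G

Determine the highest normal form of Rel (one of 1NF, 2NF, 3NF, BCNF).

Candidate key: {A, B, C}. Prime attributes: {A, B, C}.
D --> H: {D}⁺ = {D, H}, which is not all of the attributes, so the left side is not a superkey — BCNF is violated.
D --> H determines the non-prime attribute {H} from a non-superkey — 3NF is violated.
{A, C} is a proper subset of the key {A, B, C}, and {A, C}⁺ contains the non-prime attributes {D, H} — a partial dependency, so 2NF is violated.

1NF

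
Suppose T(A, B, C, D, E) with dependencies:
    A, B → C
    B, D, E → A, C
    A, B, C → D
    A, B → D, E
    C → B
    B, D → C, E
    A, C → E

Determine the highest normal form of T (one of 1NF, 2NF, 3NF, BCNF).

3NF

Candidate keys: {A, B}, {A, C}, {B, D}, {C, D}. Prime attributes: {A, B, C, D}.
For C → B we have {C}⁺ = {B, C}; {C} is not a superkey, so BCNF fails.
Since {B} ⊆ prime attributes and every other non-superkey FD also has a prime right side, the schema is in 3NF.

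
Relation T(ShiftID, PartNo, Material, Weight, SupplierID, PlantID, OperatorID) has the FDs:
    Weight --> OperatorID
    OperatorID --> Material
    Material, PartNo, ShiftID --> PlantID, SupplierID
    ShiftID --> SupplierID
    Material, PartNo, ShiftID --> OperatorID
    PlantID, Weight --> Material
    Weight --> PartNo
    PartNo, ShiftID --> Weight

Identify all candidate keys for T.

No FD produces {ShiftID}, so it must be in every candidate key.
{PartNo, ShiftID}⁺ = {Material, OperatorID, PartNo, PlantID, ShiftID, SupplierID, Weight}, which is every attribute, so {PartNo, ShiftID} is a candidate key.
{ShiftID, Weight}⁺ = {Material, OperatorID, PartNo, PlantID, ShiftID, SupplierID, Weight}, which is every attribute, so {ShiftID, Weight} is a candidate key.
Any other superkey properly contains one of these, so there are no further candidate keys.

{PartNo, ShiftID}, {ShiftID, Weight}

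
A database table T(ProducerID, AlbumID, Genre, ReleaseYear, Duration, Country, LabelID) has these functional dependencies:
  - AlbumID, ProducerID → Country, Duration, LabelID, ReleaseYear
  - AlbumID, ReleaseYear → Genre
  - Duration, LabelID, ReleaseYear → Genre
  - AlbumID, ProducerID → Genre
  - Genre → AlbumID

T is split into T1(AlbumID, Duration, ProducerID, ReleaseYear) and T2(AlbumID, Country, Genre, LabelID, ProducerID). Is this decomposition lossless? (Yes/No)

Yes

The shared attributes are {AlbumID, ProducerID} and {AlbumID, ProducerID}⁺ = {AlbumID, Country, Duration, Genre, LabelID, ProducerID, ReleaseYear}.
Since T1 ⊆ {AlbumID, Country, Duration, Genre, LabelID, ProducerID, ReleaseYear}, the intersection is a superkey of T1; the decomposition is lossless.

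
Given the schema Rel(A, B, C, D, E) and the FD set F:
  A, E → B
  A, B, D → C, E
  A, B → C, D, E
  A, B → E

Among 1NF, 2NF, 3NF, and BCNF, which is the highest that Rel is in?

BCNF

Candidate keys: {A, B}, {A, E}. Prime attributes: {A, B, E}.
Each dependency's left side is a superkey — BCNF holds.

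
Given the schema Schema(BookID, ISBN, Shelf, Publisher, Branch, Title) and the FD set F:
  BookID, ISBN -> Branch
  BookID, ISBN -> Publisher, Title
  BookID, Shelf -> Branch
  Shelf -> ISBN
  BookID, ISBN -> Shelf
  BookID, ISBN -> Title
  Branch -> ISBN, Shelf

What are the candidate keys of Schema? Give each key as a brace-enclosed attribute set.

{BookID, Branch}, {BookID, ISBN}, {BookID, Shelf}

Attributes never on any right-hand side: {BookID} — every candidate key must contain it.
{BookID, Branch}⁺ = {BookID, Branch, ISBN, Publisher, Shelf, Title} — all of the relation — so {BookID, Branch} is a candidate key.
{BookID, ISBN}⁺ = {BookID, Branch, ISBN, Publisher, Shelf, Title} — all of the relation — so {BookID, ISBN} is a candidate key.
{BookID, Shelf}⁺ = {BookID, Branch, ISBN, Publisher, Shelf, Title} — all of the relation — so {BookID, Shelf} is a candidate key.
These are minimal and exhaustive — every other superkey contains one of them.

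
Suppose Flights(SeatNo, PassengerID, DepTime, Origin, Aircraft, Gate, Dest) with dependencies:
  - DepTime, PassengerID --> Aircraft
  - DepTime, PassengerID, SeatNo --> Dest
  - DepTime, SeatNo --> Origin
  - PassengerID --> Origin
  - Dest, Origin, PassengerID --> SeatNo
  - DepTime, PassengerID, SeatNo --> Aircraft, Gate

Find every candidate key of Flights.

{DepTime, Dest, PassengerID}, {DepTime, PassengerID, SeatNo}

No FD produces {DepTime, PassengerID}, so they must be in every candidate key.
{DepTime, Dest, PassengerID}⁺ = {Aircraft, DepTime, Dest, Gate, Origin, PassengerID, SeatNo}, which is every attribute, so {DepTime, Dest, PassengerID} is a candidate key.
{DepTime, PassengerID, SeatNo}⁺ = {Aircraft, DepTime, Dest, Gate, Origin, PassengerID, SeatNo}, which is every attribute, so {DepTime, PassengerID, SeatNo} is a candidate key.
No proper subset of any of these is a key, and no other minimal superkey exists.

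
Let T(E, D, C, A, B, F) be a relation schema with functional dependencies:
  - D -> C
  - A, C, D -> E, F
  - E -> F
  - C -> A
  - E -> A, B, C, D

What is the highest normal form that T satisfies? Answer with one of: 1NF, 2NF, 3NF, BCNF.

Candidate keys: {D}, {E}. Prime attributes: {D, E}.
C -> A breaks BCNF: {C}⁺ = {A, C}, so {C} is not a superkey.
C -> A determines the non-prime attribute {A} from a non-superkey — 3NF is violated.
With only single-attribute keys there can be no partial dependency, so 2NF holds.

2NF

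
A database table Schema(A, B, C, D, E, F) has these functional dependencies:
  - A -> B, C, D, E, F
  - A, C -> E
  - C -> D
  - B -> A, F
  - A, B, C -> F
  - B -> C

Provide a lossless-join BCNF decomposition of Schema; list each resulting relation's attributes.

Candidate keys of the original relation: {A}, {B}.
In {A, B, C, D, E, F}, {C} is not a superkey ({C}⁺ restricted to this set is {C, D}), so split on C -> D into {C, D} and {A, B, C, E, F}.
{C, D} has no BCNF violation.
{A, B, C, E, F} has no BCNF violation.

{A, B, C, E, F}; {C, D}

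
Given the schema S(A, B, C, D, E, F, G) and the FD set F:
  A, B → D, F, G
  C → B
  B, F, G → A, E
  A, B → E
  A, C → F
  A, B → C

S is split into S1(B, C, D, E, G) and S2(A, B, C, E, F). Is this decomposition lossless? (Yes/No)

No

The shared attributes are {B, C, E} and {B, C, E}⁺ = {B, C, E}.
The closure covers neither S1 nor S2 entirely; the join is not lossless.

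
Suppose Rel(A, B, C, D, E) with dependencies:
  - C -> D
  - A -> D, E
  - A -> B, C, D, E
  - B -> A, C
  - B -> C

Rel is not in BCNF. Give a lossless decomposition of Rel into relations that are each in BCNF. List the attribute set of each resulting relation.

{A, B, C, E}; {C, D}

Candidate keys of the original relation: {A}, {B}.
{A, B, C, D, E}: {C} determines {C, D} here but is not a superkey — split on C -> D, giving {C, D} and {A, B, C, E}.
{C, D} is in BCNF.
{A, B, C, E} is in BCNF.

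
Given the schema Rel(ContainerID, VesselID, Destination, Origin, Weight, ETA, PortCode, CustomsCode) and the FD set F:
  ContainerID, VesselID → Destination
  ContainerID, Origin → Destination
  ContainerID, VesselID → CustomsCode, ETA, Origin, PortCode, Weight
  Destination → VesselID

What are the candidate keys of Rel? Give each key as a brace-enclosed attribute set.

{ContainerID, Destination}, {ContainerID, Origin}, {ContainerID, VesselID}

No FD produces {ContainerID}, so it must be in every candidate key.
{ContainerID, Destination}⁺ = {ContainerID, CustomsCode, Destination, ETA, Origin, PortCode, VesselID, Weight} — all of the relation — so {ContainerID, Destination} is a candidate key.
{ContainerID, Origin}⁺ = {ContainerID, CustomsCode, Destination, ETA, Origin, PortCode, VesselID, Weight} — all of the relation — so {ContainerID, Origin} is a candidate key.
{ContainerID, VesselID}⁺ = {ContainerID, CustomsCode, Destination, ETA, Origin, PortCode, VesselID, Weight} — all of the relation — so {ContainerID, VesselID} is a candidate key.
No proper subset of any of these is a key, and no other minimal superkey exists.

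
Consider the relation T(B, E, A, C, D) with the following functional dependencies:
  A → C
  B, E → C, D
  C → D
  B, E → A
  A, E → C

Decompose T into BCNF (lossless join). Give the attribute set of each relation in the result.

Candidate key of the original relation: {B, E}.
{A, B, C, D, E}: {A} determines {A, C, D} here but is not a superkey — split on A → C, D, giving {A, C, D} and {A, B, E}.
{A, C, D}: {C} determines {C, D} here but is not a superkey — split on C → D, giving {C, D} and {A, C}.
{C, D}: every determinant is a superkey — BCNF.
{A, C}: every determinant is a superkey — BCNF.
{A, B, E}: every determinant is a superkey — BCNF.

{A, B, E}; {A, C}; {C, D}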